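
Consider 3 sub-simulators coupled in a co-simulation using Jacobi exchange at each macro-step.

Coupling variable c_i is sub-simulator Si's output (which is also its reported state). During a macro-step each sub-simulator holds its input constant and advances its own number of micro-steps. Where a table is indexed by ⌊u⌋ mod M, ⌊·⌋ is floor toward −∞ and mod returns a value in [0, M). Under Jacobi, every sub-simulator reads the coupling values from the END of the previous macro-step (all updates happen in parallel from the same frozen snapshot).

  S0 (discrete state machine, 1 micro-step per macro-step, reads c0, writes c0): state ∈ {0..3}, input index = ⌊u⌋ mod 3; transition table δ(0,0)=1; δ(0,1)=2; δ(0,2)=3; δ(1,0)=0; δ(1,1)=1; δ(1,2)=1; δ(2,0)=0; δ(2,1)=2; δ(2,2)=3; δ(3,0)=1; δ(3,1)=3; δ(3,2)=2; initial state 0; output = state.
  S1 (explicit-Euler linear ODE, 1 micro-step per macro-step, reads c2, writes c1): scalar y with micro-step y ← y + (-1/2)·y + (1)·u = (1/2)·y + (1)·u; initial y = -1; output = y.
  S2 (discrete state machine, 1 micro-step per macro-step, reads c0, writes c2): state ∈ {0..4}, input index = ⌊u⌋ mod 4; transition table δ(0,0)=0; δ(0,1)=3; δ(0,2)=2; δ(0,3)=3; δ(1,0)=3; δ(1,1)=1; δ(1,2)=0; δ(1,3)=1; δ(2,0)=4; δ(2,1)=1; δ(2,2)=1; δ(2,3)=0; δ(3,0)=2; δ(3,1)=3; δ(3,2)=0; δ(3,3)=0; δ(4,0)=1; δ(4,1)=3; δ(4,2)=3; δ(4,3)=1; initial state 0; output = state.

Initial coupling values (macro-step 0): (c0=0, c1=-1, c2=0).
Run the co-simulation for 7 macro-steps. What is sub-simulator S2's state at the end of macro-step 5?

S2 state at macro-step 5 = 3

macro 1: S0 reads c0=0 → after 1×micro: 1; S1 reads c2=0 → after 1×micro: -1/2; S2 reads c0=0 → after 1×micro: 0 ⇒ (c0=1, c1=-1/2, c2=0)
macro 2: S0 reads c0=1 → after 1×micro: 1; S1 reads c2=0 → after 1×micro: -1/4; S2 reads c0=1 → after 1×micro: 3 ⇒ (c0=1, c1=-1/4, c2=3)
macro 3: S0 reads c0=1 → after 1×micro: 1; S1 reads c2=3 → after 1×micro: 23/8; S2 reads c0=1 → after 1×micro: 3 ⇒ (c0=1, c1=23/8, c2=3)
macro 4: S0 reads c0=1 → after 1×micro: 1; S1 reads c2=3 → after 1×micro: 71/16; S2 reads c0=1 → after 1×micro: 3 ⇒ (c0=1, c1=71/16, c2=3)
macro 5: S0 reads c0=1 → after 1×micro: 1; S1 reads c2=3 → after 1×micro: 167/32; S2 reads c0=1 → after 1×micro: 3 ⇒ (c0=1, c1=167/32, c2=3)
macro 6: S0 reads c0=1 → after 1×micro: 1; S1 reads c2=3 → after 1×micro: 359/64; S2 reads c0=1 → after 1×micro: 3 ⇒ (c0=1, c1=359/64, c2=3)
macro 7: S0 reads c0=1 → after 1×micro: 1; S1 reads c2=3 → after 1×micro: 743/128; S2 reads c0=1 → after 1×micro: 3 ⇒ (c0=1, c1=743/128, c2=3)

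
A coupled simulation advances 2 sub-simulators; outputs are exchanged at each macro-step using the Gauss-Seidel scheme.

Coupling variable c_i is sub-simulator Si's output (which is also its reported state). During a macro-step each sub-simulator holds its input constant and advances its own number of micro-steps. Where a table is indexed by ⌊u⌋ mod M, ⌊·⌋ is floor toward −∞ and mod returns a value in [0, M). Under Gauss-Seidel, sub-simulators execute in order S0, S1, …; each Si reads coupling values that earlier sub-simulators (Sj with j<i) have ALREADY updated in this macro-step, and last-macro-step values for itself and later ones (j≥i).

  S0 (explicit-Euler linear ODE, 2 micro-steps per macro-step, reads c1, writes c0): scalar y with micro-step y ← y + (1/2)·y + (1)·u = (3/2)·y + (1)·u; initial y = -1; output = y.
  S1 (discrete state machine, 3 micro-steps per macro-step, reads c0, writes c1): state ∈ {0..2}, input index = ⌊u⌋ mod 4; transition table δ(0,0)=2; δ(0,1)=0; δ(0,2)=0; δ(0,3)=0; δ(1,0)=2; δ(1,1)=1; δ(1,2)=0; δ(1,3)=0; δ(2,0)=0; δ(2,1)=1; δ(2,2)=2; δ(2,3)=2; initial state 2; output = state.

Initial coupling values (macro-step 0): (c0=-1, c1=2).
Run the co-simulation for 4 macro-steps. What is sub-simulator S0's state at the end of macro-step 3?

macro 1: S0 reads c1=2 → after 2×micro: 11/4; S1 reads c0=11/4 → after 3×micro: 2 ⇒ (c0=11/4, c1=2)
macro 2: S0 reads c1=2 → after 2×micro: 179/16; S1 reads c0=179/16 → after 3×micro: 2 ⇒ (c0=179/16, c1=2)
macro 3: S0 reads c1=2 → after 2×micro: 1931/64; S1 reads c0=1931/64 → after 3×micro: 2 ⇒ (c0=1931/64, c1=2)
macro 4: S0 reads c1=2 → after 2×micro: 18659/256; S1 reads c0=18659/256 → after 3×micro: 0 ⇒ (c0=18659/256, c1=0)

S0 state at macro-step 3 = 1931/64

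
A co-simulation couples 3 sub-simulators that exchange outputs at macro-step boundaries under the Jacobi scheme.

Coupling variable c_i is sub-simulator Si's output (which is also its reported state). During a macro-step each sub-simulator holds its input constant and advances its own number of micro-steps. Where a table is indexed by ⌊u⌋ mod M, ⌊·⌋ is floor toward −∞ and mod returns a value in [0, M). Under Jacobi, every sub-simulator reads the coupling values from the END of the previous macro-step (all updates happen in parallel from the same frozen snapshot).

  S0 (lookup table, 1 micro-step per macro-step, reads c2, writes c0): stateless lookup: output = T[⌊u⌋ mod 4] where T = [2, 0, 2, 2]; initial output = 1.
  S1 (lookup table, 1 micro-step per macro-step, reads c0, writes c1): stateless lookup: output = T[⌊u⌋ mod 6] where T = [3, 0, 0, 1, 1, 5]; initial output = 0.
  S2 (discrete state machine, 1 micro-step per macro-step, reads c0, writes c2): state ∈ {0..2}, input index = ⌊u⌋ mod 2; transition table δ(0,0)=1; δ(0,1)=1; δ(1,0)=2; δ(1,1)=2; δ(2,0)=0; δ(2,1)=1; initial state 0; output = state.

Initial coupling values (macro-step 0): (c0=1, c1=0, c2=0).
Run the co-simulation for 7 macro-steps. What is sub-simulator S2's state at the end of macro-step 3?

macro 1: S0 reads c2=0 → after 1×micro: 2; S1 reads c0=1 → after 1×micro: 0; S2 reads c0=1 → after 1×micro: 1 ⇒ (c0=2, c1=0, c2=1)
macro 2: S0 reads c2=1 → after 1×micro: 0; S1 reads c0=2 → after 1×micro: 0; S2 reads c0=2 → after 1×micro: 2 ⇒ (c0=0, c1=0, c2=2)
macro 3: S0 reads c2=2 → after 1×micro: 2; S1 reads c0=0 → after 1×micro: 3; S2 reads c0=0 → after 1×micro: 0 ⇒ (c0=2, c1=3, c2=0)
macro 4: S0 reads c2=0 → after 1×micro: 2; S1 reads c0=2 → after 1×micro: 0; S2 reads c0=2 → after 1×micro: 1 ⇒ (c0=2, c1=0, c2=1)
macro 5: S0 reads c2=1 → after 1×micro: 0; S1 reads c0=2 → after 1×micro: 0; S2 reads c0=2 → after 1×micro: 2 ⇒ (c0=0, c1=0, c2=2)
macro 6: S0 reads c2=2 → after 1×micro: 2; S1 reads c0=0 → after 1×micro: 3; S2 reads c0=0 → after 1×micro: 0 ⇒ (c0=2, c1=3, c2=0)
macro 7: S0 reads c2=0 → after 1×micro: 2; S1 reads c0=2 → after 1×micro: 0; S2 reads c0=2 → after 1×micro: 1 ⇒ (c0=2, c1=0, c2=1)

S2 state at macro-step 3 = 0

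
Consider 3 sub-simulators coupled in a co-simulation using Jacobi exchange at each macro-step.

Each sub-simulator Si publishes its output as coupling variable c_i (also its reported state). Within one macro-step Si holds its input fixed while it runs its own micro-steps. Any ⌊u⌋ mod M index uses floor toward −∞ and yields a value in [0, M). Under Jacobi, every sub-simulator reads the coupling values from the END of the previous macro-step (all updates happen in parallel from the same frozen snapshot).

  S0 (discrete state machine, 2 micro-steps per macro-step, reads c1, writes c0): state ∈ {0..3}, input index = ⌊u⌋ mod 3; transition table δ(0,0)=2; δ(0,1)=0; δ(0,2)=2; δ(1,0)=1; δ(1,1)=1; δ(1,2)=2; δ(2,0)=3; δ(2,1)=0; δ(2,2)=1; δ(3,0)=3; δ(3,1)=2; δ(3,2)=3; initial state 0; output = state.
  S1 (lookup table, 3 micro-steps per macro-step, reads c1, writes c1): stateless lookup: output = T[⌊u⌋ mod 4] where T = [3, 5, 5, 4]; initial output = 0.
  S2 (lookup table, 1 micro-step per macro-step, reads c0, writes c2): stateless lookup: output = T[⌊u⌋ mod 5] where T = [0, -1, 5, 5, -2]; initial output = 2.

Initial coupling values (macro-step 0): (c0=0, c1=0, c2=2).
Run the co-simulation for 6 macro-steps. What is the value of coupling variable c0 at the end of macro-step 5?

macro 1: S0 reads c1=0 → after 2×micro: 3; S1 reads c1=0 → after 3×micro: 3; S2 reads c0=0 → after 1×micro: 0 ⇒ (c0=3, c1=3, c2=0)
macro 2: S0 reads c1=3 → after 2×micro: 3; S1 reads c1=3 → after 3×micro: 4; S2 reads c0=3 → after 1×micro: 5 ⇒ (c0=3, c1=4, c2=5)
macro 3: S0 reads c1=4 → after 2×micro: 0; S1 reads c1=4 → after 3×micro: 3; S2 reads c0=3 → after 1×micro: 5 ⇒ (c0=0, c1=3, c2=5)
macro 4: S0 reads c1=3 → after 2×micro: 3; S1 reads c1=3 → after 3×micro: 4; S2 reads c0=0 → after 1×micro: 0 ⇒ (c0=3, c1=4, c2=0)
macro 5: S0 reads c1=4 → after 2×micro: 0; S1 reads c1=4 → after 3×micro: 3; S2 reads c0=3 → after 1×micro: 5 ⇒ (c0=0, c1=3, c2=5)
macro 6: S0 reads c1=3 → after 2×micro: 3; S1 reads c1=3 → after 3×micro: 4; S2 reads c0=0 → after 1×micro: 0 ⇒ (c0=3, c1=4, c2=0)

c0 at macro-step 5 = 0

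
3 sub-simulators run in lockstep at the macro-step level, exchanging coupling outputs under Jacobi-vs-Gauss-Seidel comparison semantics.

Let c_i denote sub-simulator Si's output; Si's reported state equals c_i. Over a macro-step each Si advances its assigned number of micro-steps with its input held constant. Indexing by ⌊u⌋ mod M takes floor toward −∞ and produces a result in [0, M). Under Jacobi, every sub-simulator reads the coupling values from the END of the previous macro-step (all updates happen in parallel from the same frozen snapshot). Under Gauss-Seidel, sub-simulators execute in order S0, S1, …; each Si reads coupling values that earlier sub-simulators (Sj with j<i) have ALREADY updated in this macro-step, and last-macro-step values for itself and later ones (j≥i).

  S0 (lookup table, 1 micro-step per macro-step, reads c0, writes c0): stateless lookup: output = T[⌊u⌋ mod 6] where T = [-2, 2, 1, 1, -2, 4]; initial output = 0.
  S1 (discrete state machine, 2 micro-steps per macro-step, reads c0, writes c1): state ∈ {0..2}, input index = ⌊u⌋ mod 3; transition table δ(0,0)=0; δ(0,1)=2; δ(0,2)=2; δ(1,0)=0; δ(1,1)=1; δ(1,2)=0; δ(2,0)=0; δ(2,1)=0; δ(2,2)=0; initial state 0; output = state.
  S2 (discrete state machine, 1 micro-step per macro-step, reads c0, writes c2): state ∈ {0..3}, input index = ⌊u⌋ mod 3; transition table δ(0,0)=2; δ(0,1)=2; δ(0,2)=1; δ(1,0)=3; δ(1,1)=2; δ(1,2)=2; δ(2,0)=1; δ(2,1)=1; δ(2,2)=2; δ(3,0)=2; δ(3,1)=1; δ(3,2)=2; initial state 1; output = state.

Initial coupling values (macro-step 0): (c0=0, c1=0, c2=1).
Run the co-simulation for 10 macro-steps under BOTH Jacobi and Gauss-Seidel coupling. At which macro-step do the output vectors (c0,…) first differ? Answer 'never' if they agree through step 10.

[Jacobi] macro 1: S0 reads c0=0 → after 1×micro: -2; S1 reads c0=0 → after 2×micro: 0; S2 reads c0=0 → after 1×micro: 3 ⇒ (c0=-2, c1=0, c2=3)
[Jacobi] macro 2: S0 reads c0=-2 → after 1×micro: -2; S1 reads c0=-2 → after 2×micro: 0; S2 reads c0=-2 → after 1×micro: 1 ⇒ (c0=-2, c1=0, c2=1)
[Jacobi] macro 3: S0 reads c0=-2 → after 1×micro: -2; S1 reads c0=-2 → after 2×micro: 0; S2 reads c0=-2 → after 1×micro: 2 ⇒ (c0=-2, c1=0, c2=2)
[Jacobi] macro 4: S0 reads c0=-2 → after 1×micro: -2; S1 reads c0=-2 → after 2×micro: 0; S2 reads c0=-2 → after 1×micro: 1 ⇒ (c0=-2, c1=0, c2=1)
[Jacobi] macro 5: S0 reads c0=-2 → after 1×micro: -2; S1 reads c0=-2 → after 2×micro: 0; S2 reads c0=-2 → after 1×micro: 2 ⇒ (c0=-2, c1=0, c2=2)
[Jacobi] macro 6: S0 reads c0=-2 → after 1×micro: -2; S1 reads c0=-2 → after 2×micro: 0; S2 reads c0=-2 → after 1×micro: 1 ⇒ (c0=-2, c1=0, c2=1)
[Jacobi] macro 7: S0 reads c0=-2 → after 1×micro: -2; S1 reads c0=-2 → after 2×micro: 0; S2 reads c0=-2 → after 1×micro: 2 ⇒ (c0=-2, c1=0, c2=2)
[Jacobi] macro 8: S0 reads c0=-2 → after 1×micro: -2; S1 reads c0=-2 → after 2×micro: 0; S2 reads c0=-2 → after 1×micro: 1 ⇒ (c0=-2, c1=0, c2=1)
[Jacobi] macro 9: S0 reads c0=-2 → after 1×micro: -2; S1 reads c0=-2 → after 2×micro: 0; S2 reads c0=-2 → after 1×micro: 2 ⇒ (c0=-2, c1=0, c2=2)
[Jacobi] macro 10: S0 reads c0=-2 → after 1×micro: -2; S1 reads c0=-2 → after 2×micro: 0; S2 reads c0=-2 → after 1×micro: 1 ⇒ (c0=-2, c1=0, c2=1)
[Gauss-Seidel] macro 1: S0 reads c0=0 → after 1×micro: -2; S1 reads c0=-2 → after 2×micro: 0; S2 reads c0=-2 → after 1×micro: 2 ⇒ (c0=-2, c1=0, c2=2)
[Gauss-Seidel] macro 2: S0 reads c0=-2 → after 1×micro: -2; S1 reads c0=-2 → after 2×micro: 0; S2 reads c0=-2 → after 1×micro: 1 ⇒ (c0=-2, c1=0, c2=1)
[Gauss-Seidel] macro 3: S0 reads c0=-2 → after 1×micro: -2; S1 reads c0=-2 → after 2×micro: 0; S2 reads c0=-2 → after 1×micro: 2 ⇒ (c0=-2, c1=0, c2=2)
[Gauss-Seidel] macro 4: S0 reads c0=-2 → after 1×micro: -2; S1 reads c0=-2 → after 2×micro: 0; S2 reads c0=-2 → after 1×micro: 1 ⇒ (c0=-2, c1=0, c2=1)
[Gauss-Seidel] macro 5: S0 reads c0=-2 → after 1×micro: -2; S1 reads c0=-2 → after 2×micro: 0; S2 reads c0=-2 → after 1×micro: 2 ⇒ (c0=-2, c1=0, c2=2)
[Gauss-Seidel] macro 6: S0 reads c0=-2 → after 1×micro: -2; S1 reads c0=-2 → after 2×micro: 0; S2 reads c0=-2 → after 1×micro: 1 ⇒ (c0=-2, c1=0, c2=1)
[Gauss-Seidel] macro 7: S0 reads c0=-2 → after 1×micro: -2; S1 reads c0=-2 → after 2×micro: 0; S2 reads c0=-2 → after 1×micro: 2 ⇒ (c0=-2, c1=0, c2=2)
[Gauss-Seidel] macro 8: S0 reads c0=-2 → after 1×micro: -2; S1 reads c0=-2 → after 2×micro: 0; S2 reads c0=-2 → after 1×micro: 1 ⇒ (c0=-2, c1=0, c2=1)
[Gauss-Seidel] macro 9: S0 reads c0=-2 → after 1×micro: -2; S1 reads c0=-2 → after 2×micro: 0; S2 reads c0=-2 → after 1×micro: 2 ⇒ (c0=-2, c1=0, c2=2)
[Gauss-Seidel] macro 10: S0 reads c0=-2 → after 1×micro: -2; S1 reads c0=-2 → after 2×micro: 0; S2 reads c0=-2 → after 1×micro: 1 ⇒ (c0=-2, c1=0, c2=1)

first divergence at macro-step: 1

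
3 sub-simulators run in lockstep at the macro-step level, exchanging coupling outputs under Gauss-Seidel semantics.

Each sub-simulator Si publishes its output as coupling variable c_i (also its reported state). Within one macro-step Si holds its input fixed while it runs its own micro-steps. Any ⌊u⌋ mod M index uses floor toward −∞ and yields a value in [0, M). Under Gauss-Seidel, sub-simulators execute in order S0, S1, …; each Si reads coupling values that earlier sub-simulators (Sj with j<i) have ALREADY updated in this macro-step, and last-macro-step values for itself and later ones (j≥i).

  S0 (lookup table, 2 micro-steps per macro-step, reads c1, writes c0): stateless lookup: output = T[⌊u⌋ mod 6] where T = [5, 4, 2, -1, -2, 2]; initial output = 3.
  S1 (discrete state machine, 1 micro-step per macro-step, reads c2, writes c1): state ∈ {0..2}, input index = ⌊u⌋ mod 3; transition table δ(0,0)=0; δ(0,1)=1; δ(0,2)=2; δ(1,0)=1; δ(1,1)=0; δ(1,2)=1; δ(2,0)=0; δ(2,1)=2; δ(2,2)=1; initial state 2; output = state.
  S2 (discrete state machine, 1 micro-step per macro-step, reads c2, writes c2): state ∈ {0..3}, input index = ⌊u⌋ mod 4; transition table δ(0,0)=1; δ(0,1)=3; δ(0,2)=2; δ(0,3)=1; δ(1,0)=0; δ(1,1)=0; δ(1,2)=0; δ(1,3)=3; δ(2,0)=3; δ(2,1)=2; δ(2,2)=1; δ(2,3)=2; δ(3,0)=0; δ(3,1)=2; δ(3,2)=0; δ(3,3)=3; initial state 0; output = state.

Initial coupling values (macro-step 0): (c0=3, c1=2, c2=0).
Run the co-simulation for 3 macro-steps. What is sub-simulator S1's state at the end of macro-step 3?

S1 state at macro-step 3 = 1

macro 1: S0 reads c1=2 → after 2×micro: 2; S1 reads c2=0 → after 1×micro: 0; S2 reads c2=0 → after 1×micro: 1 ⇒ (c0=2, c1=0, c2=1)
macro 2: S0 reads c1=0 → after 2×micro: 5; S1 reads c2=1 → after 1×micro: 1; S2 reads c2=1 → after 1×micro: 0 ⇒ (c0=5, c1=1, c2=0)
macro 3: S0 reads c1=1 → after 2×micro: 4; S1 reads c2=0 → after 1×micro: 1; S2 reads c2=0 → after 1×micro: 1 ⇒ (c0=4, c1=1, c2=1)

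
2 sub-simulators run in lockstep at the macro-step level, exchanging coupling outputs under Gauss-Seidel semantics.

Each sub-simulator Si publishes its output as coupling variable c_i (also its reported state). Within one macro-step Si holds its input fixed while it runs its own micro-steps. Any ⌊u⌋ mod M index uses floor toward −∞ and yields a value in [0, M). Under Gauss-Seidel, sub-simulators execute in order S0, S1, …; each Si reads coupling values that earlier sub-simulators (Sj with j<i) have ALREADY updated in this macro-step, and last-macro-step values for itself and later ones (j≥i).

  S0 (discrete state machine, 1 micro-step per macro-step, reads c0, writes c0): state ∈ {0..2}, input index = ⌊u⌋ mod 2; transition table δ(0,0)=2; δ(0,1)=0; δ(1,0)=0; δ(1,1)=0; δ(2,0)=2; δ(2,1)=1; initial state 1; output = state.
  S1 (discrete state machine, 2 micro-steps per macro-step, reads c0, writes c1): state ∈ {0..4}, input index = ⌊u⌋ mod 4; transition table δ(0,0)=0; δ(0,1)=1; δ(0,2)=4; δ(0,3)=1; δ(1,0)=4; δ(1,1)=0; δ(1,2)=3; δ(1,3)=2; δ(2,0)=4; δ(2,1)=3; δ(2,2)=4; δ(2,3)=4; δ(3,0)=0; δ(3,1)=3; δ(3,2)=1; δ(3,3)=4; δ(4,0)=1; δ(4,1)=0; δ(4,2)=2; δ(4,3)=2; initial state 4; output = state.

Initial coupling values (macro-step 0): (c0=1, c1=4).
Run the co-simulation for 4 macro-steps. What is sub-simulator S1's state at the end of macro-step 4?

S1 state at macro-step 4 = 4

macro 1: S0 reads c0=1 → after 1×micro: 0; S1 reads c0=0 → after 2×micro: 4 ⇒ (c0=0, c1=4)
macro 2: S0 reads c0=0 → after 1×micro: 2; S1 reads c0=2 → after 2×micro: 4 ⇒ (c0=2, c1=4)
macro 3: S0 reads c0=2 → after 1×micro: 2; S1 reads c0=2 → after 2×micro: 4 ⇒ (c0=2, c1=4)
macro 4: S0 reads c0=2 → after 1×micro: 2; S1 reads c0=2 → after 2×micro: 4 ⇒ (c0=2, c1=4)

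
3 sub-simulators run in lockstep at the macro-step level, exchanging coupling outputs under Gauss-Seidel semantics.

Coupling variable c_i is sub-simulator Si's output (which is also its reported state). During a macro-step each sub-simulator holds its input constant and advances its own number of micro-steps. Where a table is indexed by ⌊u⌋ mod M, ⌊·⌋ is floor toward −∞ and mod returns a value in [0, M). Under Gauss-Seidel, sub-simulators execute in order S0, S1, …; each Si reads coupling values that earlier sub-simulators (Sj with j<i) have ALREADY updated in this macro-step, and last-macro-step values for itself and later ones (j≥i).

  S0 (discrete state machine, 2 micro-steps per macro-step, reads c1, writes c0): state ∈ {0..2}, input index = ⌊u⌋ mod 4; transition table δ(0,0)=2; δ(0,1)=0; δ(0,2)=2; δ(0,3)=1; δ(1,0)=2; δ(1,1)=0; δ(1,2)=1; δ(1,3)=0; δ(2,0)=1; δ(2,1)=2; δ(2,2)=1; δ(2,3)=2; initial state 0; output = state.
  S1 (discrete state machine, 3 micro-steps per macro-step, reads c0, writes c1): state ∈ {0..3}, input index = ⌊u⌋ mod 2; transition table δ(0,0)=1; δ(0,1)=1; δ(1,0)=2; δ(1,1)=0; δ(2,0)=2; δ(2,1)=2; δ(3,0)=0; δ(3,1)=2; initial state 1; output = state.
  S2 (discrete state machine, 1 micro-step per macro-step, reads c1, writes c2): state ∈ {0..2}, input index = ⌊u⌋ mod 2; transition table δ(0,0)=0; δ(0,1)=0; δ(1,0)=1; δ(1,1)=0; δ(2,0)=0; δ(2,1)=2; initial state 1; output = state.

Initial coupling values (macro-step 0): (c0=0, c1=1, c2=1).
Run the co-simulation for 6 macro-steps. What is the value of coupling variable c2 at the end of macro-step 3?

c2 at macro-step 3 = 1

macro 1: S0 reads c1=1 → after 2×micro: 0; S1 reads c0=0 → after 3×micro: 2; S2 reads c1=2 → after 1×micro: 1 ⇒ (c0=0, c1=2, c2=1)
macro 2: S0 reads c1=2 → after 2×micro: 1; S1 reads c0=1 → after 3×micro: 2; S2 reads c1=2 → after 1×micro: 1 ⇒ (c0=1, c1=2, c2=1)
macro 3: S0 reads c1=2 → after 2×micro: 1; S1 reads c0=1 → after 3×micro: 2; S2 reads c1=2 → after 1×micro: 1 ⇒ (c0=1, c1=2, c2=1)
macro 4: S0 reads c1=2 → after 2×micro: 1; S1 reads c0=1 → after 3×micro: 2; S2 reads c1=2 → after 1×micro: 1 ⇒ (c0=1, c1=2, c2=1)
macro 5: S0 reads c1=2 → after 2×micro: 1; S1 reads c0=1 → after 3×micro: 2; S2 reads c1=2 → after 1×micro: 1 ⇒ (c0=1, c1=2, c2=1)
macro 6: S0 reads c1=2 → after 2×micro: 1; S1 reads c0=1 → after 3×micro: 2; S2 reads c1=2 → after 1×micro: 1 ⇒ (c0=1, c1=2, c2=1)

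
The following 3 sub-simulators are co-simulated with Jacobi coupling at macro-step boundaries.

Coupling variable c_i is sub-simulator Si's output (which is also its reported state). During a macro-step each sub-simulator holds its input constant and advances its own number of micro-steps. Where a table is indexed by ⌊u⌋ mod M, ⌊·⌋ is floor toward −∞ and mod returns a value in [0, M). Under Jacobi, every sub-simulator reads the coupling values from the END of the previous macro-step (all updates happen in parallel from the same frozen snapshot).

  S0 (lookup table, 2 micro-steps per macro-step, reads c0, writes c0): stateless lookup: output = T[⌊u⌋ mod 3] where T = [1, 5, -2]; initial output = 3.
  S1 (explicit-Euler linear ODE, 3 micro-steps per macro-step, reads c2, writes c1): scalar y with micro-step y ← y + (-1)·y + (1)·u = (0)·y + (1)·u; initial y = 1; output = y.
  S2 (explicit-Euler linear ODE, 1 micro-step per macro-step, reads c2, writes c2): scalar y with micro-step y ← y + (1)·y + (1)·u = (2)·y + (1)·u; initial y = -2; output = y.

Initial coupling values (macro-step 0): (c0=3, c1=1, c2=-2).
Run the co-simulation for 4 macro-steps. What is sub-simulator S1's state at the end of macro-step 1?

macro 1: S0 reads c0=3 → after 2×micro: 1; S1 reads c2=-2 → after 3×micro: -2; S2 reads c2=-2 → after 1×micro: -6 ⇒ (c0=1, c1=-2, c2=-6)
macro 2: S0 reads c0=1 → after 2×micro: 5; S1 reads c2=-6 → after 3×micro: -6; S2 reads c2=-6 → after 1×micro: -18 ⇒ (c0=5, c1=-6, c2=-18)
macro 3: S0 reads c0=5 → after 2×micro: -2; S1 reads c2=-18 → after 3×micro: -18; S2 reads c2=-18 → after 1×micro: -54 ⇒ (c0=-2, c1=-18, c2=-54)
macro 4: S0 reads c0=-2 → after 2×micro: 5; S1 reads c2=-54 → after 3×micro: -54; S2 reads c2=-54 → after 1×micro: -162 ⇒ (c0=5, c1=-54, c2=-162)

S1 state at macro-step 1 = -2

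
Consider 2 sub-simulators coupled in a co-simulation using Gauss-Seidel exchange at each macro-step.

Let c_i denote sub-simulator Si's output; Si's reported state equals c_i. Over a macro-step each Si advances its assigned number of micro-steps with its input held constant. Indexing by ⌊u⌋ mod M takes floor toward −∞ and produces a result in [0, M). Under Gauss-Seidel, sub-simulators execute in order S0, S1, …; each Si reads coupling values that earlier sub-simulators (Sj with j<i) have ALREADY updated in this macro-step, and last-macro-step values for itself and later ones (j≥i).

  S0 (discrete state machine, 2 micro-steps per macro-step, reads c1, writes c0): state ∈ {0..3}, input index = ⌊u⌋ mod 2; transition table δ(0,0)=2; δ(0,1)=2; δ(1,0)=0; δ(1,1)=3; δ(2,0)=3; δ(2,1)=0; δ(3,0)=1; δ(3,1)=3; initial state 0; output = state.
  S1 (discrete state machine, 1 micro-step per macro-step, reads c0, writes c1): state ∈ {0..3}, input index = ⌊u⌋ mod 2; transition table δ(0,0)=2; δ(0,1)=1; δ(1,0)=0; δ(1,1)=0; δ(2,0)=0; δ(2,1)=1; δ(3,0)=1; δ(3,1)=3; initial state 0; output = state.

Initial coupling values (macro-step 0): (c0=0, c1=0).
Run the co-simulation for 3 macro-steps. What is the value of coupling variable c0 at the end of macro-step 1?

macro 1: S0 reads c1=0 → after 2×micro: 3; S1 reads c0=3 → after 1×micro: 1 ⇒ (c0=3, c1=1)
macro 2: S0 reads c1=1 → after 2×micro: 3; S1 reads c0=3 → after 1×micro: 0 ⇒ (c0=3, c1=0)
macro 3: S0 reads c1=0 → after 2×micro: 0; S1 reads c0=0 → after 1×micro: 2 ⇒ (c0=0, c1=2)

c0 at macro-step 1 = 3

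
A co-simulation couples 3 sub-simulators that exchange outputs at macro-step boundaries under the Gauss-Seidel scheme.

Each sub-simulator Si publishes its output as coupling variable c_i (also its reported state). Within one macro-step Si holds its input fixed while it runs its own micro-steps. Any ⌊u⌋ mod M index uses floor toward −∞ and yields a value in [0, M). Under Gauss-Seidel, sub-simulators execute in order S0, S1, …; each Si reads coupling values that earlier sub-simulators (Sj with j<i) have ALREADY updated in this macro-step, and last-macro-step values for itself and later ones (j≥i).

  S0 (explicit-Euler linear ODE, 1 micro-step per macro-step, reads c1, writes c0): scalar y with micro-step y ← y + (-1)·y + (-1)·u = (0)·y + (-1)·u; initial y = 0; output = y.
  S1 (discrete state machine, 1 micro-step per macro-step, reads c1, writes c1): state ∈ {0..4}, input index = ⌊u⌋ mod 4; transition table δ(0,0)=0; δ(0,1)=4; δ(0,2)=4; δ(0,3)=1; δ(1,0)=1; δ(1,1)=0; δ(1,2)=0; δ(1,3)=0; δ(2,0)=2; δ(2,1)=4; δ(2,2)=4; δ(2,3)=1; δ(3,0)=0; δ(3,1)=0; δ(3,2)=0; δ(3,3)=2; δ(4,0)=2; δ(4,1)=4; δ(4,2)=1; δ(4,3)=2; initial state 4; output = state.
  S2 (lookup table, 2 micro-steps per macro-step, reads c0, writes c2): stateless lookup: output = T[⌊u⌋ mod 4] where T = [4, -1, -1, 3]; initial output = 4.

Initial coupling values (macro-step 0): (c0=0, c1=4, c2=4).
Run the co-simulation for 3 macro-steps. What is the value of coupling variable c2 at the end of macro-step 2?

c2 at macro-step 2 = -1

macro 1: S0 reads c1=4 → after 1×micro: -4; S1 reads c1=4 → after 1×micro: 2; S2 reads c0=-4 → after 2×micro: 4 ⇒ (c0=-4, c1=2, c2=4)
macro 2: S0 reads c1=2 → after 1×micro: -2; S1 reads c1=2 → after 1×micro: 4; S2 reads c0=-2 → after 2×micro: -1 ⇒ (c0=-2, c1=4, c2=-1)
macro 3: S0 reads c1=4 → after 1×micro: -4; S1 reads c1=4 → after 1×micro: 2; S2 reads c0=-4 → after 2×micro: 4 ⇒ (c0=-4, c1=2, c2=4)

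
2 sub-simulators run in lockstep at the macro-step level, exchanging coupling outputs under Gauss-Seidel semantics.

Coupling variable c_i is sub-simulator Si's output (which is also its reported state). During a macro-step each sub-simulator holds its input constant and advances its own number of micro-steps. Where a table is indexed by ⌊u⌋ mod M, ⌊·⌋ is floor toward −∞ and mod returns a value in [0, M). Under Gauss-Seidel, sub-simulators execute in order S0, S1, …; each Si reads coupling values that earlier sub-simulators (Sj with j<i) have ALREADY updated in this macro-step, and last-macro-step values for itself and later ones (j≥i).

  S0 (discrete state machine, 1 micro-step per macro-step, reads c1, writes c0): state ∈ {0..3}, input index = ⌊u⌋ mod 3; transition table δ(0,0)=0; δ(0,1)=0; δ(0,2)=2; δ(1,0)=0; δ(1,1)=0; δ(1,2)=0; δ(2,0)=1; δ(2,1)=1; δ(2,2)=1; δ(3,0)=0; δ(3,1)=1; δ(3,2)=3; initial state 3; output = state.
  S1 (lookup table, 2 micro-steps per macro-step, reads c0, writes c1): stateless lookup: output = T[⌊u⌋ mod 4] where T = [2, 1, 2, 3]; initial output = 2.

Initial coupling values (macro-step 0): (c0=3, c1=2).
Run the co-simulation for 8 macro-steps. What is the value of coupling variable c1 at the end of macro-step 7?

c1 at macro-step 7 = 1

macro 1: S0 reads c1=2 → after 1×micro: 3; S1 reads c0=3 → after 2×micro: 3 ⇒ (c0=3, c1=3)
macro 2: S0 reads c1=3 → after 1×micro: 0; S1 reads c0=0 → after 2×micro: 2 ⇒ (c0=0, c1=2)
macro 3: S0 reads c1=2 → after 1×micro: 2; S1 reads c0=2 → after 2×micro: 2 ⇒ (c0=2, c1=2)
macro 4: S0 reads c1=2 → after 1×micro: 1; S1 reads c0=1 → after 2×micro: 1 ⇒ (c0=1, c1=1)
macro 5: S0 reads c1=1 → after 1×micro: 0; S1 reads c0=0 → after 2×micro: 2 ⇒ (c0=0, c1=2)
macro 6: S0 reads c1=2 → after 1×micro: 2; S1 reads c0=2 → after 2×micro: 2 ⇒ (c0=2, c1=2)
macro 7: S0 reads c1=2 → after 1×micro: 1; S1 reads c0=1 → after 2×micro: 1 ⇒ (c0=1, c1=1)
macro 8: S0 reads c1=1 → after 1×micro: 0; S1 reads c0=0 → after 2×micro: 2 ⇒ (c0=0, c1=2)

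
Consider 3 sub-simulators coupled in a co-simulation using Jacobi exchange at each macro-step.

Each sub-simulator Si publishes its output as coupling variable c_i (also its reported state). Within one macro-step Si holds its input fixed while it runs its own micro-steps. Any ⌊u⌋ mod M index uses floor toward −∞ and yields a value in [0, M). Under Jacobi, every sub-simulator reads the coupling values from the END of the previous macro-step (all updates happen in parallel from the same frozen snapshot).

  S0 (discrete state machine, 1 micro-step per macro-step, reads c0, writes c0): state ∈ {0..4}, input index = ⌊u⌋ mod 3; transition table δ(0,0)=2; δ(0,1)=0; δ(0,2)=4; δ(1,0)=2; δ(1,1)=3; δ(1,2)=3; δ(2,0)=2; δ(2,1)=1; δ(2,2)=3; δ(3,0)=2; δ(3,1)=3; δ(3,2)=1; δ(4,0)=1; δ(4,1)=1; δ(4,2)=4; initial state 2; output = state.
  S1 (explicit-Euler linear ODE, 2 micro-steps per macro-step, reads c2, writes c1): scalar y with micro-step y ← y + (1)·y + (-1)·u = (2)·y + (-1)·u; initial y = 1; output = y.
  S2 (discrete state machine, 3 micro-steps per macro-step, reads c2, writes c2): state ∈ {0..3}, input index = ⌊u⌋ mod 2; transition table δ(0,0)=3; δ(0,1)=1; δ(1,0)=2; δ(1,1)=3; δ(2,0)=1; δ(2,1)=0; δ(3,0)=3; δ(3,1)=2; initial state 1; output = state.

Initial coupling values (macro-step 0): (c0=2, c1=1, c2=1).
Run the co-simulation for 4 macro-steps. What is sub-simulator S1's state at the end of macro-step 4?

macro 1: S0 reads c0=2 → after 1×micro: 3; S1 reads c2=1 → after 2×micro: 1; S2 reads c2=1 → after 3×micro: 0 ⇒ (c0=3, c1=1, c2=0)
macro 2: S0 reads c0=3 → after 1×micro: 2; S1 reads c2=0 → after 2×micro: 4; S2 reads c2=0 → after 3×micro: 3 ⇒ (c0=2, c1=4, c2=3)
macro 3: S0 reads c0=2 → after 1×micro: 3; S1 reads c2=3 → after 2×micro: 7; S2 reads c2=3 → after 3×micro: 1 ⇒ (c0=3, c1=7, c2=1)
macro 4: S0 reads c0=3 → after 1×micro: 2; S1 reads c2=1 → after 2×micro: 25; S2 reads c2=1 → after 3×micro: 0 ⇒ (c0=2, c1=25, c2=0)

S1 state at macro-step 4 = 25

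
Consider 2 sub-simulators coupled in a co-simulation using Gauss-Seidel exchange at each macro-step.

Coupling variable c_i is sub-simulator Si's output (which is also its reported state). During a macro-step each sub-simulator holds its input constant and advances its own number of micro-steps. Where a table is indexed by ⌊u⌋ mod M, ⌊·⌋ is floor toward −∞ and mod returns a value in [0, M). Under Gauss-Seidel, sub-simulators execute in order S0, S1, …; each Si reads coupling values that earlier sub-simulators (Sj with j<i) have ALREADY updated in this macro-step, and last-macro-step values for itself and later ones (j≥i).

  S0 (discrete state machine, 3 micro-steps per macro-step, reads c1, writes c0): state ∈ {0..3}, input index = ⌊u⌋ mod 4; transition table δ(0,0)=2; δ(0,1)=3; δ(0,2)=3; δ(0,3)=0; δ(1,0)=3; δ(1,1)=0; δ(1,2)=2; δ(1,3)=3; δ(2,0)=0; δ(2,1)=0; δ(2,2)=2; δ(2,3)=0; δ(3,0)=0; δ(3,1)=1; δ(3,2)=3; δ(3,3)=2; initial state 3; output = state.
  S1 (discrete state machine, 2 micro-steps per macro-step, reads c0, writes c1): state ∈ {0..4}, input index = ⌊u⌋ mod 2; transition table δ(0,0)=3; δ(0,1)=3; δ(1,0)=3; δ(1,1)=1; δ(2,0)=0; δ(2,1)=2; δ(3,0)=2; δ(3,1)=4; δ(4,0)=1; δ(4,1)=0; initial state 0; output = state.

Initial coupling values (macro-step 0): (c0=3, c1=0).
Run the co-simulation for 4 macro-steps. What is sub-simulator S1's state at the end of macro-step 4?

S1 state at macro-step 4 = 2

macro 1: S0 reads c1=0 → after 3×micro: 0; S1 reads c0=0 → after 2×micro: 2 ⇒ (c0=0, c1=2)
macro 2: S0 reads c1=2 → after 3×micro: 3; S1 reads c0=3 → after 2×micro: 2 ⇒ (c0=3, c1=2)
macro 3: S0 reads c1=2 → after 3×micro: 3; S1 reads c0=3 → after 2×micro: 2 ⇒ (c0=3, c1=2)
macro 4: S0 reads c1=2 → after 3×micro: 3; S1 reads c0=3 → after 2×micro: 2 ⇒ (c0=3, c1=2)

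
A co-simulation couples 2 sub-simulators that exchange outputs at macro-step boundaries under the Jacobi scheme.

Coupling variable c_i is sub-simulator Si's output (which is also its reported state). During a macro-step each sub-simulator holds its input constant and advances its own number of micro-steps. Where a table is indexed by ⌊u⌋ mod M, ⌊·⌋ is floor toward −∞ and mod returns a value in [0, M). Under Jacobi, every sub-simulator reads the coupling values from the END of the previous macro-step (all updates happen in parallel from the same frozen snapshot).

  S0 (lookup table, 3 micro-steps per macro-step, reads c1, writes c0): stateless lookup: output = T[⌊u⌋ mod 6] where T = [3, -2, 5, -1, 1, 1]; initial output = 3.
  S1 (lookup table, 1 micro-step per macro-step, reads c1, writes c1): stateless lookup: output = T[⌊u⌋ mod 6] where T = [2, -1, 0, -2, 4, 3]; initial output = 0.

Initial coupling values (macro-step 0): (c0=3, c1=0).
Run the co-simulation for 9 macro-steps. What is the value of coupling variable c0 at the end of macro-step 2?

c0 at macro-step 2 = 5

macro 1: S0 reads c1=0 → after 3×micro: 3; S1 reads c1=0 → after 1×micro: 2 ⇒ (c0=3, c1=2)
macro 2: S0 reads c1=2 → after 3×micro: 5; S1 reads c1=2 → after 1×micro: 0 ⇒ (c0=5, c1=0)
macro 3: S0 reads c1=0 → after 3×micro: 3; S1 reads c1=0 → after 1×micro: 2 ⇒ (c0=3, c1=2)
macro 4: S0 reads c1=2 → after 3×micro: 5; S1 reads c1=2 → after 1×micro: 0 ⇒ (c0=5, c1=0)
macro 5: S0 reads c1=0 → after 3×micro: 3; S1 reads c1=0 → after 1×micro: 2 ⇒ (c0=3, c1=2)
macro 6: S0 reads c1=2 → after 3×micro: 5; S1 reads c1=2 → after 1×micro: 0 ⇒ (c0=5, c1=0)
macro 7: S0 reads c1=0 → after 3×micro: 3; S1 reads c1=0 → after 1×micro: 2 ⇒ (c0=3, c1=2)
macro 8: S0 reads c1=2 → after 3×micro: 5; S1 reads c1=2 → after 1×micro: 0 ⇒ (c0=5, c1=0)
macro 9: S0 reads c1=0 → after 3×micro: 3; S1 reads c1=0 → after 1×micro: 2 ⇒ (c0=3, c1=2)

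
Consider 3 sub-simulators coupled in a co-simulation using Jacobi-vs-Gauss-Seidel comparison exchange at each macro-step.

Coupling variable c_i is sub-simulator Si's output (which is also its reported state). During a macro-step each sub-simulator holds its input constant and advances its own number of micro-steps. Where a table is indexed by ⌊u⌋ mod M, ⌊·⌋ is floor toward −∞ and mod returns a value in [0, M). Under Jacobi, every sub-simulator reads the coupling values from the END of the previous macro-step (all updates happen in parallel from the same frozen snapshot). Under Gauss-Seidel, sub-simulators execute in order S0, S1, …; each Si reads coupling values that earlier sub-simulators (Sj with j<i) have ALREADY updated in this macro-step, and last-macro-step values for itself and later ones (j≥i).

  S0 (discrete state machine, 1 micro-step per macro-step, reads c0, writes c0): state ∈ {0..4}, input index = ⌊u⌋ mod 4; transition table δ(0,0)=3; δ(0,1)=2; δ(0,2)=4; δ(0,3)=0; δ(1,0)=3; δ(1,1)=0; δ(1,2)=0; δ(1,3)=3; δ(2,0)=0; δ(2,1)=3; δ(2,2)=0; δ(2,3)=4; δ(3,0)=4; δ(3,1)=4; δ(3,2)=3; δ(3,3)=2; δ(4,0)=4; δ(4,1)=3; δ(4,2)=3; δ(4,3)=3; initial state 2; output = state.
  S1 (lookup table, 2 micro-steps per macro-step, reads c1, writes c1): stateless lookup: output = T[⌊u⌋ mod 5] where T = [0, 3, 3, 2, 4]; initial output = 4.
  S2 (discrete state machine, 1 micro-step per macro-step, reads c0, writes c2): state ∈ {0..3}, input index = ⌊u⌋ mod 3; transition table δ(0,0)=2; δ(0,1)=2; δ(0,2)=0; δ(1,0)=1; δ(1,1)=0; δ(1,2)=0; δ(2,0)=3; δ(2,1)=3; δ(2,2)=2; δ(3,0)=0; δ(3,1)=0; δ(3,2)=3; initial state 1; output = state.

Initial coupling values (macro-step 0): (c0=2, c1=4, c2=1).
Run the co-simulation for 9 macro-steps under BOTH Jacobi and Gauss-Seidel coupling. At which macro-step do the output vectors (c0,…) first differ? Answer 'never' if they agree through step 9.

first divergence at macro-step: 1

[Jacobi] macro 1: S0 reads c0=2 → after 1×micro: 0; S1 reads c1=4 → after 2×micro: 4; S2 reads c0=2 → after 1×micro: 0 ⇒ (c0=0, c1=4, c2=0)
[Jacobi] macro 2: S0 reads c0=0 → after 1×micro: 3; S1 reads c1=4 → after 2×micro: 4; S2 reads c0=0 → after 1×micro: 2 ⇒ (c0=3, c1=4, c2=2)
[Jacobi] macro 3: S0 reads c0=3 → after 1×micro: 2; S1 reads c1=4 → after 2×micro: 4; S2 reads c0=3 → after 1×micro: 3 ⇒ (c0=2, c1=4, c2=3)
[Jacobi] macro 4: S0 reads c0=2 → after 1×micro: 0; S1 reads c1=4 → after 2×micro: 4; S2 reads c0=2 → after 1×micro: 3 ⇒ (c0=0, c1=4, c2=3)
[Jacobi] macro 5: S0 reads c0=0 → after 1×micro: 3; S1 reads c1=4 → after 2×micro: 4; S2 reads c0=0 → after 1×micro: 0 ⇒ (c0=3, c1=4, c2=0)
[Jacobi] macro 6: S0 reads c0=3 → after 1×micro: 2; S1 reads c1=4 → after 2×micro: 4; S2 reads c0=3 → after 1×micro: 2 ⇒ (c0=2, c1=4, c2=2)
[Jacobi] macro 7: S0 reads c0=2 → after 1×micro: 0; S1 reads c1=4 → after 2×micro: 4; S2 reads c0=2 → after 1×micro: 2 ⇒ (c0=0, c1=4, c2=2)
[Jacobi] macro 8: S0 reads c0=0 → after 1×micro: 3; S1 reads c1=4 → after 2×micro: 4; S2 reads c0=0 → after 1×micro: 3 ⇒ (c0=3, c1=4, c2=3)
[Jacobi] macro 9: S0 reads c0=3 → after 1×micro: 2; S1 reads c1=4 → after 2×micro: 4; S2 reads c0=3 → after 1×micro: 0 ⇒ (c0=2, c1=4, c2=0)
[Gauss-Seidel] macro 1: S0 reads c0=2 → after 1×micro: 0; S1 reads c1=4 → after 2×micro: 4; S2 reads c0=0 → after 1×micro: 1 ⇒ (c0=0, c1=4, c2=1)
[Gauss-Seidel] macro 2: S0 reads c0=0 → after 1×micro: 3; S1 reads c1=4 → after 2×micro: 4; S2 reads c0=3 → after 1×micro: 1 ⇒ (c0=3, c1=4, c2=1)
[Gauss-Seidel] macro 3: S0 reads c0=3 → after 1×micro: 2; S1 reads c1=4 → after 2×micro: 4; S2 reads c0=2 → after 1×micro: 0 ⇒ (c0=2, c1=4, c2=0)
[Gauss-Seidel] macro 4: S0 reads c0=2 → after 1×micro: 0; S1 reads c1=4 → after 2×micro: 4; S2 reads c0=0 → after 1×micro: 2 ⇒ (c0=0, c1=4, c2=2)
[Gauss-Seidel] macro 5: S0 reads c0=0 → after 1×micro: 3; S1 reads c1=4 → after 2×micro: 4; S2 reads c0=3 → after 1×micro: 3 ⇒ (c0=3, c1=4, c2=3)
[Gauss-Seidel] macro 6: S0 reads c0=3 → after 1×micro: 2; S1 reads c1=4 → after 2×micro: 4; S2 reads c0=2 → after 1×micro: 3 ⇒ (c0=2, c1=4, c2=3)
[Gauss-Seidel] macro 7: S0 reads c0=2 → after 1×micro: 0; S1 reads c1=4 → after 2×micro: 4; S2 reads c0=0 → after 1×micro: 0 ⇒ (c0=0, c1=4, c2=0)
[Gauss-Seidel] macro 8: S0 reads c0=0 → after 1×micro: 3; S1 reads c1=4 → after 2×micro: 4; S2 reads c0=3 → after 1×micro: 2 ⇒ (c0=3, c1=4, c2=2)
[Gauss-Seidel] macro 9: S0 reads c0=3 → after 1×micro: 2; S1 reads c1=4 → after 2×micro: 4; S2 reads c0=2 → after 1×micro: 2 ⇒ (c0=2, c1=4, c2=2)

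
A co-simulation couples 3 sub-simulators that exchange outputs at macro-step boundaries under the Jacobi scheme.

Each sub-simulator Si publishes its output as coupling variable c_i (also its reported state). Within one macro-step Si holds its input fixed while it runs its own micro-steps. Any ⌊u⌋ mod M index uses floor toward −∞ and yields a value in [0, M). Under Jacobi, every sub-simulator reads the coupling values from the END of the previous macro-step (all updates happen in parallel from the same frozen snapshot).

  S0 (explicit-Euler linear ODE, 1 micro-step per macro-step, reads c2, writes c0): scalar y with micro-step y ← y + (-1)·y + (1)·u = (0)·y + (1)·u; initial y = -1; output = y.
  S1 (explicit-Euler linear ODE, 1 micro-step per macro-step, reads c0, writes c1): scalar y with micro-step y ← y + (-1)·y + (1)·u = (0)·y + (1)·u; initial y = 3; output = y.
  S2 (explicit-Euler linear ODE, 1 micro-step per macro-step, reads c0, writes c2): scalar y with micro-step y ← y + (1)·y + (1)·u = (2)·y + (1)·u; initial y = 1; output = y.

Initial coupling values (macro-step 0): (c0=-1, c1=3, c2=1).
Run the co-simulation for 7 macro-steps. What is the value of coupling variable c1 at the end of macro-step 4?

macro 1: S0 reads c2=1 → after 1×micro: 1; S1 reads c0=-1 → after 1×micro: -1; S2 reads c0=-1 → after 1×micro: 1 ⇒ (c0=1, c1=-1, c2=1)
macro 2: S0 reads c2=1 → after 1×micro: 1; S1 reads c0=1 → after 1×micro: 1; S2 reads c0=1 → after 1×micro: 3 ⇒ (c0=1, c1=1, c2=3)
macro 3: S0 reads c2=3 → after 1×micro: 3; S1 reads c0=1 → after 1×micro: 1; S2 reads c0=1 → after 1×micro: 7 ⇒ (c0=3, c1=1, c2=7)
macro 4: S0 reads c2=7 → after 1×micro: 7; S1 reads c0=3 → after 1×micro: 3; S2 reads c0=3 → after 1×micro: 17 ⇒ (c0=7, c1=3, c2=17)
macro 5: S0 reads c2=17 → after 1×micro: 17; S1 reads c0=7 → after 1×micro: 7; S2 reads c0=7 → after 1×micro: 41 ⇒ (c0=17, c1=7, c2=41)
macro 6: S0 reads c2=41 → after 1×micro: 41; S1 reads c0=17 → after 1×micro: 17; S2 reads c0=17 → after 1×micro: 99 ⇒ (c0=41, c1=17, c2=99)
macro 7: S0 reads c2=99 → after 1×micro: 99; S1 reads c0=41 → after 1×micro: 41; S2 reads c0=41 → after 1×micro: 239 ⇒ (c0=99, c1=41, c2=239)

c1 at macro-step 4 = 3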